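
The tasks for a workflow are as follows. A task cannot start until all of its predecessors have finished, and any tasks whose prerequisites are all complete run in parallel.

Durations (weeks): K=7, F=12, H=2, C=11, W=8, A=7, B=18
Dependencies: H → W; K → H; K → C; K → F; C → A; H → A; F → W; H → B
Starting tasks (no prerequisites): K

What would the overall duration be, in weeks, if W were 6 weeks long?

The binding path is K→F→W = 7+12+8 = 27; finish at 27 weeks.
W lies on that path, so at 6 weeks the path becomes 25 weeks.
Now K→H→B = 7+2+18 = 27 is longest, so the finish becomes 27 weeks.

27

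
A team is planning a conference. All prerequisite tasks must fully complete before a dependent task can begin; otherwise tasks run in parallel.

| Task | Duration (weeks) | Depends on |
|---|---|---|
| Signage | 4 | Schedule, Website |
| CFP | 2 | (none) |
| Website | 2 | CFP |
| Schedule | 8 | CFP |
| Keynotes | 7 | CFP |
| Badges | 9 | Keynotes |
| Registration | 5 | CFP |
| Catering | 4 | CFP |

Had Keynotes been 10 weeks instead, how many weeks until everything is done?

21

The binding path is CFP→Keynotes→Badges = 2+7+9 = 18; finish at 18 weeks.
Keynotes is on the critical path; changing it to 10 makes that path 21 weeks.
That remains the longest chain; total 21 weeks.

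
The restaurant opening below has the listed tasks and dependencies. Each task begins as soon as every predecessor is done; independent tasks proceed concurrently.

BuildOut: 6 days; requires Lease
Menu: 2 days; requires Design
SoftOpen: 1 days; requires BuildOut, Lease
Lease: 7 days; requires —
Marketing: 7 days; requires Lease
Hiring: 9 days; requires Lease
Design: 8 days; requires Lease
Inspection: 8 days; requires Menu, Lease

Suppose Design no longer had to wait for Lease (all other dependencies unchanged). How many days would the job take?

18

Before: longest chain Lease→Design→Menu→Inspection = 7+8+2+8 = 25, finish 25.
Without Lease→Design, Design's earliest start moves from 7 to 0.
The longest chain is now Design→Menu→Inspection = 8+2+8 = 18, so the job takes 18 days.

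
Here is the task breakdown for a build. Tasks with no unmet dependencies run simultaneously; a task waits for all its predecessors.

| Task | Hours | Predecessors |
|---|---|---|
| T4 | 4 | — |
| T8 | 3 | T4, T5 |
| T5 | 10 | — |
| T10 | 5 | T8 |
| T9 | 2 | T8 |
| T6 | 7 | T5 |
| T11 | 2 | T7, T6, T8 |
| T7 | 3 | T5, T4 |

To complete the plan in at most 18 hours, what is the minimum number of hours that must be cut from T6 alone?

Current finish: 19 hours; target: 18.
T6 is on every critical path, so each hour cut from T6 cuts the finish by one (this holds down to a finish of 18).
Need 19 − 18 = 1 hour off T6 → T6 becomes 6 hours, finish becomes 18.

1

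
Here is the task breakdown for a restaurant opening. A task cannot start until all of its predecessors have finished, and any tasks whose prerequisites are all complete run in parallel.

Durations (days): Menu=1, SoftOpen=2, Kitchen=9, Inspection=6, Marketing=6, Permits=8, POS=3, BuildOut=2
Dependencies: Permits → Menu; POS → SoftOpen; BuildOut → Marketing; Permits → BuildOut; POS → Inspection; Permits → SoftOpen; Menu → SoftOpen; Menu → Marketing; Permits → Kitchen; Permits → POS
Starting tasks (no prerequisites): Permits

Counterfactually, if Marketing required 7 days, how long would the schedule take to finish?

As given, the longest chain is Permits→Kitchen = 8+9 = 17, so the finish is 17 days.
Marketing has 1 day of float (longest path through it is 16).
Now Permits→BuildOut→Marketing = 8+2+7 = 17 is longest, so the finish becomes 17 days.

17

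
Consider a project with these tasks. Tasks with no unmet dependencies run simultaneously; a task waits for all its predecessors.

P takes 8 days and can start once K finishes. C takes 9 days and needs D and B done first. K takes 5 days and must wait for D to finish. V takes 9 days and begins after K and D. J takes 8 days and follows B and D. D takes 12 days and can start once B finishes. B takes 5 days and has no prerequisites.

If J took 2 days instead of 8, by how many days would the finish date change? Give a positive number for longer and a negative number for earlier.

0

As given, the longest chain is B→D→K→V = 5+12+5+9 = 31, so the finish is 31 days.
J has 6 days of float (longest path through it is 25).
That remains the longest chain; total 31 days.
Change in finish: 31 − 31 = +0 days.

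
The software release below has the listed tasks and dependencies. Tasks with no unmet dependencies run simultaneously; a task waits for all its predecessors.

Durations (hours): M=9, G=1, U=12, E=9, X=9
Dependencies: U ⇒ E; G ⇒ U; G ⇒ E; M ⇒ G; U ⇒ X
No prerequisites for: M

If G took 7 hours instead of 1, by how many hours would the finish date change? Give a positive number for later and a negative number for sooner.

Actual critical path: M→G→U→E = 9+1+12+9 = 31 ⇒ 31 hours.
Since G is critical, the +6 change carries straight to that chain (now 37 hours).
The critical path is still M→G→U→E; finish is now 37 hours.
Change in finish: 37 − 31 = +6 hours.

6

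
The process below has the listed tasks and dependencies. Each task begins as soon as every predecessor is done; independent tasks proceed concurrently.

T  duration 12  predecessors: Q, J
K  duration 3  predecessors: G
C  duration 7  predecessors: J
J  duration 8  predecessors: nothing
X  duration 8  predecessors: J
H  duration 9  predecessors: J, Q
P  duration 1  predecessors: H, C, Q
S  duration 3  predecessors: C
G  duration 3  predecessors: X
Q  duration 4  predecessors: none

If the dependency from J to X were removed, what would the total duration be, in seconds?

With the dependency in place, J→X→G→K = 8+8+3+3 = 22 sets the finish at 22 seconds.
Without J→X, X's earliest start moves from 8 to 0.
After: J→T = 8+12 = 20 → 20 seconds.

20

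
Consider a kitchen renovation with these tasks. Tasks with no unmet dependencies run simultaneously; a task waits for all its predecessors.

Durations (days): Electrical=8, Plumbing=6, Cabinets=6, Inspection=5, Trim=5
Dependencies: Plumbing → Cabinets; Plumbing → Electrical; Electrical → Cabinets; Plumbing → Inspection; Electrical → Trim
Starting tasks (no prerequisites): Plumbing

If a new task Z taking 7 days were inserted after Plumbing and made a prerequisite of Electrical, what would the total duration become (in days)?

Originally the project takes 20 days.
With Z inserted, Electrical now waits for max(Plumbing, Z).
New critical path: Plumbing→Z→Electrical→Cabinets = 6+7+8+6 = 27 ⇒ 27 days.

27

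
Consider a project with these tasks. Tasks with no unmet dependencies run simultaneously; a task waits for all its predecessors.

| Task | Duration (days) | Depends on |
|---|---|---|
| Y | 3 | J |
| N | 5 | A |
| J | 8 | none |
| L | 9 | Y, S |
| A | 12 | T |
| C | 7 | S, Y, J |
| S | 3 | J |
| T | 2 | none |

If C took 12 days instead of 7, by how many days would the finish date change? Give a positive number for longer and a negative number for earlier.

Critical path before the change: J→S→L = 8+3+9 = 20 giving 20 days.
The longest path through C is only 18 days, so C has float 2.
New critical path: J→S→C = 8+3+12 = 23 ⇒ 23 days.
Change in finish: 23 − 20 = +3 days.

3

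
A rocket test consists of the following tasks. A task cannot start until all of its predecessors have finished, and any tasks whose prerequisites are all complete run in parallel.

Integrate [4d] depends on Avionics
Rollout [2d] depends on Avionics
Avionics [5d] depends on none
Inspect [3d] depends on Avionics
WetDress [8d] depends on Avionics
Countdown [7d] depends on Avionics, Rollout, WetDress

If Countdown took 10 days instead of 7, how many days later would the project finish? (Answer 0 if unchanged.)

3

Baseline: Avionics→WetDress→Countdown = 5+8+7 = 20 → 20 days.
Countdown lies on that path, so at 10 days the path becomes 23 days.
No other chain overtakes it, so the finish is 23 days.
Change in finish: 23 − 20 = +3 days.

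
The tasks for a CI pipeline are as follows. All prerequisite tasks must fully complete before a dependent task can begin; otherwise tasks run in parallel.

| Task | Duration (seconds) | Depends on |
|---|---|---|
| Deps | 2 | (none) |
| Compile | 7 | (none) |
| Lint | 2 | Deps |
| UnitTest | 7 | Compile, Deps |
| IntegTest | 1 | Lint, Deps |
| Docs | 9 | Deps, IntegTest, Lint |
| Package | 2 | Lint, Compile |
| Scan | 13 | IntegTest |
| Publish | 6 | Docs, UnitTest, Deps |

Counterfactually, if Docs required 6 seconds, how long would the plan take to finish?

20

As given, the longest chain is Deps→Lint→IntegTest→Docs→Publish = 2+2+1+9+6 = 20, so the finish is 20 seconds.
Docs is on the critical path; changing it to 6 makes that path 17 seconds.
New critical path: Compile→UnitTest→Publish = 7+7+6 = 20 ⇒ 20 seconds.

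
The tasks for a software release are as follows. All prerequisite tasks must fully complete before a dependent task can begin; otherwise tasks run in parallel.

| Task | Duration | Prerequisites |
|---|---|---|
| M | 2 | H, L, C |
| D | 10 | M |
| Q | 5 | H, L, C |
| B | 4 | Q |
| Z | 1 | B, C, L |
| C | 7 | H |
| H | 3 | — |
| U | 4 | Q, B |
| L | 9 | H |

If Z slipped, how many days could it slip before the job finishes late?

3

Critical path: H→L→Q→B→U = 3+9+5+4+4 = 25, so the finish is 25 days.
Longest path through Z: 22 days (earliest finish 22, latest finish 25).
Float = 25 − 22 = 3.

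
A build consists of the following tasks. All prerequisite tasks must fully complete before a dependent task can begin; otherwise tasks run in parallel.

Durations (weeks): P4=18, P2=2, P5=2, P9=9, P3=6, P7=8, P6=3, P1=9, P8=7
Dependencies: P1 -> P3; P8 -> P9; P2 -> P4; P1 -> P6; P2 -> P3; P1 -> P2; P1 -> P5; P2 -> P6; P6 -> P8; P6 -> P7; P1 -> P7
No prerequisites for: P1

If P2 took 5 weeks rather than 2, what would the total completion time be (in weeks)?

Baseline: P1→P2→P6→P8→P9 = 9+2+3+7+9 = 30 → 30 weeks.
P2 lies on that path, so at 5 weeks the path becomes 33 weeks.
That remains the longest chain; total 33 weeks.

33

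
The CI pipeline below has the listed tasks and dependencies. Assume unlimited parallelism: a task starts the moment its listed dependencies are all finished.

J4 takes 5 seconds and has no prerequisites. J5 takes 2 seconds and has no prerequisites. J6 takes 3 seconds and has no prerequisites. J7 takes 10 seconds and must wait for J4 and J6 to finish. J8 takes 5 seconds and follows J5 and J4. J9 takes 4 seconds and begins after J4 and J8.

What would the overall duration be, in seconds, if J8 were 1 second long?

Baseline: J4→J7 = 5+10 = 15 → 15 seconds.
J8 is off the critical path — its longest chain is 14 seconds, giving 1 of slack.
That remains the longest chain; total 15 seconds.

15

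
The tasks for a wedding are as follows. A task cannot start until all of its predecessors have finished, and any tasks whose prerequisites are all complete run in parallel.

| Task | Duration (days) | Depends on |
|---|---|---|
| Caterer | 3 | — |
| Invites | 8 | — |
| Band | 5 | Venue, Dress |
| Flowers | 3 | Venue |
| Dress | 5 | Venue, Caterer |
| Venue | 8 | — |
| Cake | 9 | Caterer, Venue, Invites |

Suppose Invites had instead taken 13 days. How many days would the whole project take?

Critical path before the change: Venue→Dress→Band = 8+5+5 = 18 giving 18 days.
Invites has 1 day of float (longest path through it is 17).
New critical path: Invites→Cake = 13+9 = 22 ⇒ 22 days.

22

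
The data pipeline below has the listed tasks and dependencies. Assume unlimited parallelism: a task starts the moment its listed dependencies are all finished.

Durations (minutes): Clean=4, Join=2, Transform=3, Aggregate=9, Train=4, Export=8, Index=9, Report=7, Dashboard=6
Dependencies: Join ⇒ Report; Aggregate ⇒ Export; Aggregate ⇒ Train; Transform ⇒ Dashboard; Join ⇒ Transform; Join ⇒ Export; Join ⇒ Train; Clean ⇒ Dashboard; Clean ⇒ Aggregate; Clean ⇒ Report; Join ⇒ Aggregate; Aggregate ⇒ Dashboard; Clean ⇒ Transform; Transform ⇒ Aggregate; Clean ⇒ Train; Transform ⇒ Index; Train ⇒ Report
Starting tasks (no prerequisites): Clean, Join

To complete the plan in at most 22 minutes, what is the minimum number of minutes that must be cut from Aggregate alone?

Current finish: 27 minutes; target: 22.
Aggregate is on every critical path, so each minute cut from Aggregate cuts the finish by one (this holds down to a finish of 19).
Need 27 − 22 = 5 minutes off Aggregate → Aggregate becomes 4 minutes, finish becomes 22.

5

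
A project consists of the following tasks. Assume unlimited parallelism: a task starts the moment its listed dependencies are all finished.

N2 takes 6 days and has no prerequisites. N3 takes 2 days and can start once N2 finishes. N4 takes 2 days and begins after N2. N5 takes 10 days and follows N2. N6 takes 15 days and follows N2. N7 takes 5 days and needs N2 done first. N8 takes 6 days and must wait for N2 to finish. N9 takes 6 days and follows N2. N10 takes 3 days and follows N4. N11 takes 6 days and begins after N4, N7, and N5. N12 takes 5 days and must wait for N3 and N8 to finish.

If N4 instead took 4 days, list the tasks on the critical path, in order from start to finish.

Actual critical path: N2→N5→N11 = 6+10+6 = 22 ⇒ 22 days.
N4 has 8 days of float (longest path through it is 14).
No other chain overtakes it, so the finish is 22 days.

N2, N5, N11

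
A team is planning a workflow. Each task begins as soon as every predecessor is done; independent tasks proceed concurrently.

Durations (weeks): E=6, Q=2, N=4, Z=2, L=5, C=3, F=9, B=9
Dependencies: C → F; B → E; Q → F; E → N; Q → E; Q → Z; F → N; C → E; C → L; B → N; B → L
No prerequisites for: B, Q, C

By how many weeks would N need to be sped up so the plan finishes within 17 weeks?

2

Current finish: 19 weeks; target: 17.
N is on every critical path, so each week cut from N cuts the finish by one (this holds down to a finish of 16).
Need 19 − 17 = 2 weeks off N → N becomes 2 weeks, finish becomes 17.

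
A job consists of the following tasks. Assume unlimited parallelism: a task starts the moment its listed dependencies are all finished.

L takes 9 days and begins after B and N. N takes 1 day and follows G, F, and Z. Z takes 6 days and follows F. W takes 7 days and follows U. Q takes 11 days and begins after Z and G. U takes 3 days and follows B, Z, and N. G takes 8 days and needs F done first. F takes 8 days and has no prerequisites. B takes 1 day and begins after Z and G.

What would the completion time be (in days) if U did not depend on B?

Original critical path: F→G→N→U→W = 8+8+1+3+7 = 27 ⇒ 27 days.
Dropping B→U doesn't change U's earliest start (17); another predecessor still binds.
New critical path: F→G→N→U→W = 8+8+1+3+7 = 27 ⇒ 27 days.

27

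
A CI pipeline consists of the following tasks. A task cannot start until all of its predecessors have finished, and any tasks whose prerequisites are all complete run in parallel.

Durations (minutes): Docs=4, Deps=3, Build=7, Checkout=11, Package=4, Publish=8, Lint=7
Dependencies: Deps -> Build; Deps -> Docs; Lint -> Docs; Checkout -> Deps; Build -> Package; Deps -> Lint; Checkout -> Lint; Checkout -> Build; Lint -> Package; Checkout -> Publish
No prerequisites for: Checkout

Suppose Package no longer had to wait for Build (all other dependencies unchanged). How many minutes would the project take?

With the dependency in place, Checkout→Deps→Lint→Docs = 11+3+7+4 = 25 sets the finish at 25 minutes.
Dropping Build→Package doesn't change Package's earliest start (21); another predecessor still binds.
After: Checkout→Deps→Lint→Docs = 11+3+7+4 = 25 → 25 minutes.

25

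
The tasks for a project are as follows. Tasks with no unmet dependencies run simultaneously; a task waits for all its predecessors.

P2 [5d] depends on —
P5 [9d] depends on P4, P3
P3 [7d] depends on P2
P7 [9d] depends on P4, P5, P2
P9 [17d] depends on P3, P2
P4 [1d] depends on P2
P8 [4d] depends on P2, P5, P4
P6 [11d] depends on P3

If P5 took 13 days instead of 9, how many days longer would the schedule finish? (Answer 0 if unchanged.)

4

Actual critical path: P2→P3→P5→P7 = 5+7+9+9 = 30 ⇒ 30 days.
P5 is on the critical path; changing it to 13 makes that path 34 days.
That remains the longest chain; total 34 days.
Change in finish: 34 − 30 = +4 days.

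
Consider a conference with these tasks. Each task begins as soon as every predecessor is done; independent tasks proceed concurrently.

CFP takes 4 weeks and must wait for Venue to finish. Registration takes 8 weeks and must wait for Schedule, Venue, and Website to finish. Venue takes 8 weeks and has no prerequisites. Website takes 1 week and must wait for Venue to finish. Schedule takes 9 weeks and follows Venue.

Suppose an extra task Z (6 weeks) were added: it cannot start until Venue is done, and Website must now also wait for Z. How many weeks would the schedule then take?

25

Originally the schedule takes 25 weeks.
With Z inserted, Website now waits for max(Venue, Z).
New critical path: Venue→Schedule→Registration = 8+9+8 = 25 ⇒ 25 weeks.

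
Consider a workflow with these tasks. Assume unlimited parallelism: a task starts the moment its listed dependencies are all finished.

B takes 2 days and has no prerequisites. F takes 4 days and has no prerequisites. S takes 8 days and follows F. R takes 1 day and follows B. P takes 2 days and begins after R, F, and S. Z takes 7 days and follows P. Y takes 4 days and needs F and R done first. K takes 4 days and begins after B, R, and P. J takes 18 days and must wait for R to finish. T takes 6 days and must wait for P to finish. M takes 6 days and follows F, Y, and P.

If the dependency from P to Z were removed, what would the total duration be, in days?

With the dependency in place, B→R→J = 2+1+18 = 21 sets the finish at 21 days.
Without P→Z, Z's earliest start moves from 14 to 0.
New critical path: B→R→J = 2+1+18 = 21 ⇒ 21 days.

21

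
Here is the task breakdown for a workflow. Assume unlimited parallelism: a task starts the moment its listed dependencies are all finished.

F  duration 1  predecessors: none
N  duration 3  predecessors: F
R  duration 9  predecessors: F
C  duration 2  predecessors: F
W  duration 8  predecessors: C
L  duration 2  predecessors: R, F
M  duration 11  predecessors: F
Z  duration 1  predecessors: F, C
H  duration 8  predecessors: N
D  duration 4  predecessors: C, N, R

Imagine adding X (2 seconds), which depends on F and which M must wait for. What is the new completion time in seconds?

Originally the plan takes 14 seconds.
With X inserted, M now waits for max(F, X).
New critical path: F→X→M = 1+2+11 = 14 ⇒ 14 seconds.

14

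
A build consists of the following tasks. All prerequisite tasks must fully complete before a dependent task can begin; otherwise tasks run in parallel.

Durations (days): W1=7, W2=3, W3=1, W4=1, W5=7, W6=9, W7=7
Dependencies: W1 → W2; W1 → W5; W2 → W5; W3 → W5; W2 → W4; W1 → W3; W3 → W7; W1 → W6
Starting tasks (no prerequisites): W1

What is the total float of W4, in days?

6

W1→W2→W5 = 7+3+7 = 17 sets the makespan at 17 days.
Longest path through W4: 11 days (earliest finish 11, latest finish 17).
Slack of W4 = 16 − 10 = 6 days.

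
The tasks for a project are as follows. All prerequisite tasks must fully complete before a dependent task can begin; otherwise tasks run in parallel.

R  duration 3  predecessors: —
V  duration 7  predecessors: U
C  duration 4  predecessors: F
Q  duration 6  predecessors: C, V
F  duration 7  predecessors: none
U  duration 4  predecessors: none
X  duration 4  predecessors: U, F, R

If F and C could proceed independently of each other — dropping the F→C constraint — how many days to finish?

17

Original critical path: F→C→Q = 7+4+6 = 17 ⇒ 17 days.
Without F→C, C's earliest start moves from 7 to 0.
New critical path: U→V→Q = 4+7+6 = 17 ⇒ 17 days.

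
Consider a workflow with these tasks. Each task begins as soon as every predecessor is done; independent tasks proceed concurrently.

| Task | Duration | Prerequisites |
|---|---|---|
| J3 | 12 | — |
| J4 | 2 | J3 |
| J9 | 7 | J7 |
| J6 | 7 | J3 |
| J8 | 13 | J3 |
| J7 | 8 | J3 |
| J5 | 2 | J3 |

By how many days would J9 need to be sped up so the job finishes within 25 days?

2

Current finish: 27 days; target: 25.
J9 is on every critical path, so each day cut from J9 cuts the finish by one (this holds down to a finish of 25).
Need 27 − 25 = 2 days off J9 → J9 becomes 5 days, finish becomes 25.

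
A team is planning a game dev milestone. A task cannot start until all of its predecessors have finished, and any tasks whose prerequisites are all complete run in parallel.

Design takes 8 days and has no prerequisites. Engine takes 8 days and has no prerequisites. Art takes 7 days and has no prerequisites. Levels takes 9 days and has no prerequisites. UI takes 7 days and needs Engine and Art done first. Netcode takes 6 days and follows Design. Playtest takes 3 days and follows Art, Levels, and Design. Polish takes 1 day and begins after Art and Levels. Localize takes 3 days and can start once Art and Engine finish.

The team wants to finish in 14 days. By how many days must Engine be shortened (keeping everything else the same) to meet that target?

1

Current finish: 15 days; target: 14.
Engine is on every critical path, so each day cut from Engine cuts the finish by one (this holds down to a finish of 14).
Need 15 − 14 = 1 day off Engine → Engine becomes 7 days, finish becomes 14.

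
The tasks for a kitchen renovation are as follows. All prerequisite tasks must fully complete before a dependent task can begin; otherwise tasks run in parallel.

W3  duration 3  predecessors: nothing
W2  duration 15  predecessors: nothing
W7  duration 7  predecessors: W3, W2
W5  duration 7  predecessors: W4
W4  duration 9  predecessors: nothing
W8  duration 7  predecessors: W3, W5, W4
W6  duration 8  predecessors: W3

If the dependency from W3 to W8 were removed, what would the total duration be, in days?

Original critical path: W4→W5→W8 = 9+7+7 = 23 ⇒ 23 days.
Dropping W3→W8 doesn't change W8's earliest start (16); another predecessor still binds.
The longest chain is now W4→W5→W8 = 9+7+7 = 23, so the project takes 23 days.

23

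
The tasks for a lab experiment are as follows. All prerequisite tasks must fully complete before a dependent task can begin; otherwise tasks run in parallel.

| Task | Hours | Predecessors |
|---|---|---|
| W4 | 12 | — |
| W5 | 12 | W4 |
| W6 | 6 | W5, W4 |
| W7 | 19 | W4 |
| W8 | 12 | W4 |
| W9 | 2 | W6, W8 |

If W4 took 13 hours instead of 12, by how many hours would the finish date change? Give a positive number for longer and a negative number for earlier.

The binding path is W4→W5→W6→W9 = 12+12+6+2 = 32; finish at 32 hours.
Since W4 is critical, the +1 change carries straight to that chain (now 33 hours).
That remains the longest chain; total 33 hours.
Change in finish: 33 − 32 = +1 hours.

1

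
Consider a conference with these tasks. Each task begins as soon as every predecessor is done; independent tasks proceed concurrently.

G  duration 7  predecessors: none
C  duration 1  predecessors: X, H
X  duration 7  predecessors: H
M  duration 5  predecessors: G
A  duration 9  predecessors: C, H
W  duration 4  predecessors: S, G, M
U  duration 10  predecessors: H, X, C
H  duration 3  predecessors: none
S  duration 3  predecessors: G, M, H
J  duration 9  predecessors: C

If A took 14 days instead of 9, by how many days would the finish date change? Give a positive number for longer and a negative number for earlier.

As given, the longest chain is H→X→C→U = 3+7+1+10 = 21, so the finish is 21 days.
A is off the critical path — its longest chain is 20 days, giving 1 of slack.
New critical path: H→X→C→A = 3+7+1+14 = 25 ⇒ 25 days.
Change in finish: 25 − 21 = +4 days.

4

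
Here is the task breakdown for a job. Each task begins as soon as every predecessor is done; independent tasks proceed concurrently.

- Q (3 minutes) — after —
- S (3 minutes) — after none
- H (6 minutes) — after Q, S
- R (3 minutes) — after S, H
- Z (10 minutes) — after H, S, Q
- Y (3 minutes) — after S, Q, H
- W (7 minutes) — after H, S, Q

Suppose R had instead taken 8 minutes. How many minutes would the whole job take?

The binding path is Q→H→Z = 3+6+10 = 19; finish at 19 minutes.
The longest path through R is only 12 minutes, so R has float 7.
The critical path is still Q→H→Z; finish is now 19 minutes.

19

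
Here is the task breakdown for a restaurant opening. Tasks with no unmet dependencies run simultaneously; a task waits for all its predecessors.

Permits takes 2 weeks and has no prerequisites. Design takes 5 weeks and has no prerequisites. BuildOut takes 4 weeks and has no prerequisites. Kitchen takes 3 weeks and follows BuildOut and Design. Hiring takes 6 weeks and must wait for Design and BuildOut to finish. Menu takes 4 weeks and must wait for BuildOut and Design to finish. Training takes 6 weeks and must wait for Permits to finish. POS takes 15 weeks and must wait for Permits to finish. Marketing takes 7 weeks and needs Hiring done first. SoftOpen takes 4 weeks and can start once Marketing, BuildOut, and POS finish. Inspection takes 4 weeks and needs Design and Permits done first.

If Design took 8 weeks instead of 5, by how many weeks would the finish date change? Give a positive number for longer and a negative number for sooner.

3

As given, the longest chain is Design→Hiring→Marketing→SoftOpen = 5+6+7+4 = 22, so the finish is 22 weeks.
Design is on the critical path; changing it to 8 makes that path 25 weeks.
That remains the longest chain; total 25 weeks.
Change in finish: 25 − 22 = +3 weeks.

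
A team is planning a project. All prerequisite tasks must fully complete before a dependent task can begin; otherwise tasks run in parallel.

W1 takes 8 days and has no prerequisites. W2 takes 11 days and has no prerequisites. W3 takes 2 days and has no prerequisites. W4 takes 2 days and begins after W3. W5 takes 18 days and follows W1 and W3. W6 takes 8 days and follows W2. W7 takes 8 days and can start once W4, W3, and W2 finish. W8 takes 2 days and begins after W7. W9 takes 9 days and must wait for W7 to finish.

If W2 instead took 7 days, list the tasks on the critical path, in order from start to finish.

The binding path is W2→W7→W9 = 11+8+9 = 28; finish at 28 days.
W2 is on the critical path; changing it to 7 makes that path 24 days.
Now W1→W5 = 8+18 = 26 is longest, so the finish becomes 26 days.

W1, W5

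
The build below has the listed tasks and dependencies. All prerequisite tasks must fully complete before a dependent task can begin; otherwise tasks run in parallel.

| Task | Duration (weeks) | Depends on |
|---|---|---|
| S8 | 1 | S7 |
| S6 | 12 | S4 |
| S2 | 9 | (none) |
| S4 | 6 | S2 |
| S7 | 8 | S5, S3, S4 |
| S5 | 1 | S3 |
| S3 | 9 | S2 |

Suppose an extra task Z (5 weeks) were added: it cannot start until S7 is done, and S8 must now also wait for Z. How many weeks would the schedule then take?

Originally the schedule takes 28 weeks.
With Z inserted, S8 now waits for max(S7, Z).
New critical path: S2→S3→S5→S7→Z→S8 = 9+9+1+8+5+1 = 33 ⇒ 33 weeks.

33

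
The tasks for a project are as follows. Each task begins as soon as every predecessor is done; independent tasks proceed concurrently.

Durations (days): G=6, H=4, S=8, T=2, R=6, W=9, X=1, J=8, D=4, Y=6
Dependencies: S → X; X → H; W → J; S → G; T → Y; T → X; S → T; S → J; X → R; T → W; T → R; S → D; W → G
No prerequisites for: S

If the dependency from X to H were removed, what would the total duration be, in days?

Before: longest chain S→T→W→J = 8+2+9+8 = 27, finish 27.
Without X→H, H's earliest start moves from 11 to 0.
After: S→T→W→J = 8+2+9+8 = 27 → 27 days.

27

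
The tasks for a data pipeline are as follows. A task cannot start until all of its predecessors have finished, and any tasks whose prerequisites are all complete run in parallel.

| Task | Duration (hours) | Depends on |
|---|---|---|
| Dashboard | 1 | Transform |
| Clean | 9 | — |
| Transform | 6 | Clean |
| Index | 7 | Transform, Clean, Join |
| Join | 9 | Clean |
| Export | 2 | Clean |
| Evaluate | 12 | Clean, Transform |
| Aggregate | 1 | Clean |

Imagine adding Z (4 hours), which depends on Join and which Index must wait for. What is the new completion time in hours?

29

Originally the schedule takes 27 hours.
With Z inserted, Index now waits for max(Transform, Clean, Join, Z).
New critical path: Clean→Join→Z→Index = 9+9+4+7 = 29 ⇒ 29 hours.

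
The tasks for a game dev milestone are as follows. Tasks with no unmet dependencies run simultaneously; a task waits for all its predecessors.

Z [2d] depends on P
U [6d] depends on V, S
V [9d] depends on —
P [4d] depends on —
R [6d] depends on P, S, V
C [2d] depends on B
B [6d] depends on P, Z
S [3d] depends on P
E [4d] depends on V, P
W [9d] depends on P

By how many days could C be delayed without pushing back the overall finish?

The longest chain is V→R = 9+6 = 15; overall finish 15 days.
C finishes as early as 14 and must finish by 15.
So C can slip 15 − 14 = 1 day.

1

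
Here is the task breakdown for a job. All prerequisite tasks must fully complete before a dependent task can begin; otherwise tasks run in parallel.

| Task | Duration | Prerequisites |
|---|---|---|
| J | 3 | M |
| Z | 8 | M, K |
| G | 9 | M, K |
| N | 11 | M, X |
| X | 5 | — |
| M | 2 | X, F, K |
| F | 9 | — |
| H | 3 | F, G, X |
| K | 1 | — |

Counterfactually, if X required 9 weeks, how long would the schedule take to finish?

23

Baseline: F→M→G→H = 9+2+9+3 = 23 → 23 weeks.
X is off the critical path — its longest chain is 19 weeks, giving 4 of slack.
That remains the longest chain; total 23 weeks.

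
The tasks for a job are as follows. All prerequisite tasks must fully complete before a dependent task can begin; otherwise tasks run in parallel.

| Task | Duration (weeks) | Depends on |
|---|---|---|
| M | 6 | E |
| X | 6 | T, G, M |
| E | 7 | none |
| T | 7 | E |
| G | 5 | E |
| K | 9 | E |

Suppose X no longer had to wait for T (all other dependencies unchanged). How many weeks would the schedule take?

Before: longest chain E→T→X = 7+7+6 = 20, finish 20.
Without T→X, X's earliest start moves from 14 to 13.
After: E→M→X = 7+6+6 = 19 → 19 weeks.

19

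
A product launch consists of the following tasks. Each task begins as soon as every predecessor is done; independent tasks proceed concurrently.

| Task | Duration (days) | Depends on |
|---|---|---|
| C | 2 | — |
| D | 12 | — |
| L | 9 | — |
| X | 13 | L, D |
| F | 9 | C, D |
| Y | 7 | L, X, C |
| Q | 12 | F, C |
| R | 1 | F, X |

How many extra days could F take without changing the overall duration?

Critical path: D→F→Q = 12+9+12 = 33, so the finish is 33 days.
F finishes as early as 21 and must finish by 21.
So F can slip 21 − 21 = 0 days.

0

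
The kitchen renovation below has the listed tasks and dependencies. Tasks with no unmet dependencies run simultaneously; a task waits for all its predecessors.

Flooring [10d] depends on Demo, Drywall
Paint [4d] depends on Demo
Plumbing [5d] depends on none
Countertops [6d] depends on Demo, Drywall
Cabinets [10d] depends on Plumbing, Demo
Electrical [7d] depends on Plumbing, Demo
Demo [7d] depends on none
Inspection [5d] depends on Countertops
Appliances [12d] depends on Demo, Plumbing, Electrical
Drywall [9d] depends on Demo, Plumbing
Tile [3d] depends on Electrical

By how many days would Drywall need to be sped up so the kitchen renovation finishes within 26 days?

1

Current finish: 27 days; target: 26.
Drywall is on every critical path, so each day cut from Drywall cuts the finish by one (this holds down to a finish of 26).
Need 27 − 26 = 1 day off Drywall → Drywall becomes 8 days, finish becomes 26.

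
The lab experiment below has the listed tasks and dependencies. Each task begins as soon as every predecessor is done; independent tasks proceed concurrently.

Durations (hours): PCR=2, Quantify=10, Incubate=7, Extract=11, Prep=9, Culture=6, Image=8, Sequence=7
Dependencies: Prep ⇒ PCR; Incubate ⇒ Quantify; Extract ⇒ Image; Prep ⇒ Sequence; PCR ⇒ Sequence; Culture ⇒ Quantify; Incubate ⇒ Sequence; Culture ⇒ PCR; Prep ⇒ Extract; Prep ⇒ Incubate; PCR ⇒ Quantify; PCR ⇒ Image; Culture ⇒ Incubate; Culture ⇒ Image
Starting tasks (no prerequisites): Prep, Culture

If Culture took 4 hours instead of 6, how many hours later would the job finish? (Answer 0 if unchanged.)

Critical path before the change: Prep→Extract→Image = 9+11+8 = 28 giving 28 hours.
The longest path through Culture is only 23 hours, so Culture has float 5.
No other chain overtakes it, so the finish is 28 hours.
Change in finish: 28 − 28 = +0 hours.

0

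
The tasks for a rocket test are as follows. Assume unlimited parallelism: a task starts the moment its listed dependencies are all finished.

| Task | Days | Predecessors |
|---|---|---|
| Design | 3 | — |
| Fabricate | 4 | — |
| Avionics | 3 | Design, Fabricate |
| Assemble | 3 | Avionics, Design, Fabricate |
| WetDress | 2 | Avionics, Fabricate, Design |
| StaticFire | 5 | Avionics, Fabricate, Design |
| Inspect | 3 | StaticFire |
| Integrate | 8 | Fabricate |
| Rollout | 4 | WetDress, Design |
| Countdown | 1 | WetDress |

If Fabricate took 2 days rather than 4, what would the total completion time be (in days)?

14

The binding path is Fabricate→Avionics→StaticFire→Inspect = 4+3+5+3 = 15; finish at 15 days.
Fabricate is on the critical path; changing it to 2 makes that path 13 days.
The binding chain switches to Design→Avionics→StaticFire→Inspect = 3+3+5+3 = 14; finish 14 days.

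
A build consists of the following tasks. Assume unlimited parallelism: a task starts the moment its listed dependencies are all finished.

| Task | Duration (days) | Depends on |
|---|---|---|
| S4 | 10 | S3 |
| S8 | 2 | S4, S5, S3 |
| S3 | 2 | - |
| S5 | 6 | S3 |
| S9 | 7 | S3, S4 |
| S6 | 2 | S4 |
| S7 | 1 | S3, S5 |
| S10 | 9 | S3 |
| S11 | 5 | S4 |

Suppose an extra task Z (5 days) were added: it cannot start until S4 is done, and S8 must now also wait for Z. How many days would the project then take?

19

Originally the project takes 19 days.
With Z inserted, S8 now waits for max(S4, S5, S3, Z).
New critical path: S3→S4→Z→S8 = 2+10+5+2 = 19 ⇒ 19 days.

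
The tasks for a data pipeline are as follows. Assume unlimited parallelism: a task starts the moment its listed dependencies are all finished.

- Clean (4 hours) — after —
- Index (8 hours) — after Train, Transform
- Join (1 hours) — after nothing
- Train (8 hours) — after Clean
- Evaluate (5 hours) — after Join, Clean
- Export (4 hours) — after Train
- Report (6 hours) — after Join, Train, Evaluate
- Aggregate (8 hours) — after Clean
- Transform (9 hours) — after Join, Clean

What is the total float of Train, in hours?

Critical path: Clean→Transform→Index = 4+9+8 = 21, so the finish is 21 hours.
Train finishes as early as 12 and must finish by 13.
Float = 21 − 20 = 1.

1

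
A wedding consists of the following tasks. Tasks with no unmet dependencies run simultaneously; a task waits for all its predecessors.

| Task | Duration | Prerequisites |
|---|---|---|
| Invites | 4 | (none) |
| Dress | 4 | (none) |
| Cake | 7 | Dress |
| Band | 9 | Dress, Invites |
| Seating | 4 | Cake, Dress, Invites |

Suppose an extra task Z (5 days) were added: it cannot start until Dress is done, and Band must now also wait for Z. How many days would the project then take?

18

Originally the project takes 15 days.
With Z inserted, Band now waits for max(Dress, Invites, Z).
New critical path: Dress→Z→Band = 4+5+9 = 18 ⇒ 18 days.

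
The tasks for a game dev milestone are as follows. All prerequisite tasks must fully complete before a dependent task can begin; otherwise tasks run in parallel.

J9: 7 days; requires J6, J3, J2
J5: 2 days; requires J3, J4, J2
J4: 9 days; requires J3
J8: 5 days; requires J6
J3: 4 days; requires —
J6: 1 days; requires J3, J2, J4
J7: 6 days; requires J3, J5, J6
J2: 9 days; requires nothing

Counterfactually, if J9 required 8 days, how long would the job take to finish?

22

As given, the longest chain is J3→J4→J6→J9 = 4+9+1+7 = 21, so the finish is 21 days.
J9 is on the critical path; changing it to 8 makes that path 22 days.
The critical path is still J3→J4→J6→J9; finish is now 22 days.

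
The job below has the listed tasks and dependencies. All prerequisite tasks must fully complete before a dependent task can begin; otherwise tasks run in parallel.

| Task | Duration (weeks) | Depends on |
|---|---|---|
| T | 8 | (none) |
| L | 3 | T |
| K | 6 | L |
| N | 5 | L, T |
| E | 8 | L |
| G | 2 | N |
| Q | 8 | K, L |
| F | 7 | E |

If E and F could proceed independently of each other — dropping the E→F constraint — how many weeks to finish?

With the dependency in place, T→L→E→F = 8+3+8+7 = 26 sets the finish at 26 weeks.
Without E→F, F's earliest start moves from 19 to 0.
New critical path: T→L→K→Q = 8+3+6+8 = 25 ⇒ 25 weeks.

25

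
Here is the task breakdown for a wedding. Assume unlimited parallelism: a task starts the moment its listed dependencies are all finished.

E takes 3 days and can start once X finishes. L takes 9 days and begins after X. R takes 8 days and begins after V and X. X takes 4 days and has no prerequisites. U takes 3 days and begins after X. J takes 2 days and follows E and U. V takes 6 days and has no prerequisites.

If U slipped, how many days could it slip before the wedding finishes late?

5

The longest chain is V→R = 6+8 = 14; overall finish 14 days.
Longest path through U: 9 days (earliest finish 7, latest finish 12).
Float = 14 − 9 = 5.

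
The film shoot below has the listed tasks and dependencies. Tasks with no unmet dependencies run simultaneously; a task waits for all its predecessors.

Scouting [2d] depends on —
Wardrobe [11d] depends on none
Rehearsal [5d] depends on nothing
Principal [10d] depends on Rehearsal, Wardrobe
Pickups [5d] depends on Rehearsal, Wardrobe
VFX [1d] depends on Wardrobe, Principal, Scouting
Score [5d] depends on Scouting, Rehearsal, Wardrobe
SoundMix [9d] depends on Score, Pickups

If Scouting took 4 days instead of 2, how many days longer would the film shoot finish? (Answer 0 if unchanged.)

Actual critical path: Wardrobe→Pickups→SoundMix = 11+5+9 = 25 ⇒ 25 days.
Scouting is off the critical path — its longest chain is 16 days, giving 9 of slack.
That remains the longest chain; total 25 days.
Change in finish: 25 − 25 = +0 days.

0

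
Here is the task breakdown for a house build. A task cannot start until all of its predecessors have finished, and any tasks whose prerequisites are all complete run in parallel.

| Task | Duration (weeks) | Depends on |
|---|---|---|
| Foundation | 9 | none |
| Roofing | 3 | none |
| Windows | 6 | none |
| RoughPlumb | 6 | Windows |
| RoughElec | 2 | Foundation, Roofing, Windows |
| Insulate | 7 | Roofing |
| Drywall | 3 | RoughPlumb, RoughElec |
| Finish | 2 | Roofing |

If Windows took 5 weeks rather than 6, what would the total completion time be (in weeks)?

14

Actual critical path: Windows→RoughPlumb→Drywall = 6+6+3 = 15 ⇒ 15 weeks.
Windows is on the critical path; changing it to 5 makes that path 14 weeks.
Now Foundation→RoughElec→Drywall = 9+2+3 = 14 is longest, so the finish becomes 14 weeks.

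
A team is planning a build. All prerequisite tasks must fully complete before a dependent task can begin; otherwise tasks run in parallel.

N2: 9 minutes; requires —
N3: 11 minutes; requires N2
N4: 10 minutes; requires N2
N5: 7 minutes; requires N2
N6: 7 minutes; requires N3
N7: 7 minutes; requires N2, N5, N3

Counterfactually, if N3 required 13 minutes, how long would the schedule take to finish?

The binding path is N2→N3→N6 = 9+11+7 = 27; finish at 27 minutes.
N3 lies on that path, so at 13 minutes the path becomes 29 minutes.
That remains the longest chain; total 29 minutes.

29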